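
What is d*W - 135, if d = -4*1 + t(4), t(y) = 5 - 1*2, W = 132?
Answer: -267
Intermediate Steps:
t(y) = 3 (t(y) = 5 - 2 = 3)
d = -1 (d = -4*1 + 3 = -4 + 3 = -1)
d*W - 135 = -1*132 - 135 = -132 - 135 = -267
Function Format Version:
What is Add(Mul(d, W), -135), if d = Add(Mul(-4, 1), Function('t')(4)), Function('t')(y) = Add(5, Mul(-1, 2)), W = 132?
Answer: -267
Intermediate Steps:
Function('t')(y) = 3 (Function('t')(y) = Add(5, -2) = 3)
d = -1 (d = Add(Mul(-4, 1), 3) = Add(-4, 3) = -1)
Add(Mul(d, W), -135) = Add(Mul(-1, 132), -135) = Add(-132, -135) = -267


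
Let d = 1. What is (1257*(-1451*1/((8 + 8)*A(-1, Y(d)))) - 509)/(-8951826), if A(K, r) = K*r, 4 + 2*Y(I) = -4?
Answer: 1856483/572916864 ≈ 0.0032404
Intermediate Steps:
Y(I) = -4 (Y(I) = -2 + (½)*(-4) = -2 - 2 = -4)
(1257*(-1451*1/((8 + 8)*A(-1, Y(d)))) - 509)/(-8951826) = (1257*(-1451*1/(4*(8 + 8))) - 509)/(-8951826) = (1257*(-1451/(16*4)) - 509)*(-1/8951826) = (1257*(-1451/64) - 509)*(-1/8951826) = (-1823907/64 - 509)*(-1/8951826) = -1856483/64*(-1/8951826) = 1856483/572916864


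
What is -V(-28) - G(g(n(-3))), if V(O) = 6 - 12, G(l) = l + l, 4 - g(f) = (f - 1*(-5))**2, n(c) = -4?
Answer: 0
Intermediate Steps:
g(f) = 4 - (5 + f)**2 (g(f) = 4 - (f - 1*(-5))**2 = 4 - (f + 5)**2 = 4 - (5 + f)**2)
G(l) = 2*l
V(O) = -6
-V(-28) - G(g(n(-3))) = -1*(-6) - 2*(4 - (5 - 4)**2) = 6 - 2*(4 - 1*1**2) = 6 - 2*(4 - 1*1) = 6 - 2*(4 - 1) = 6 - 2*3 = 6 - 1*6 = 6 - 6 = 0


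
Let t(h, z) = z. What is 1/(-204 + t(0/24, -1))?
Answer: -1/205 ≈ -0.0048781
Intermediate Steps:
1/(-204 + t(0/24, -1)) = 1/(-204 - 1) = 1/(-205) = -1/205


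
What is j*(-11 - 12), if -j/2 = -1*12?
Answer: -552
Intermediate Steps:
j = 24 (j = -(-2)*12 = -2*(-12) = 24)
j*(-11 - 12) = 24*(-11 - 12) = 24*(-23) = -552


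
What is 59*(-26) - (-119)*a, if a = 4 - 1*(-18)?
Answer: 1084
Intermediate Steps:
a = 22 (a = 4 + 18 = 22)
59*(-26) - (-119)*a = 59*(-26) - (-119)*22 = -1534 - 1*(-2618) = -1534 + 2618 = 1084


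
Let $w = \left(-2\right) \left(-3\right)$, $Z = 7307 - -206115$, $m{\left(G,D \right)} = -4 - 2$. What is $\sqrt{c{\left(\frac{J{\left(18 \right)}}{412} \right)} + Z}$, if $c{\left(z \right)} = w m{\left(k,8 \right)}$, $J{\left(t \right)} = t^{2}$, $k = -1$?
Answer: $\sqrt{213386} \approx 461.94$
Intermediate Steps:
$m{\left(G,D \right)} = -6$ ($m{\left(G,D \right)} = -4 - 2 = -6$)
$Z = 213422$ ($Z = 7307 + 206115 = 213422$)
$w = 6$
$c{\left(z \right)} = -36$ ($c{\left(z \right)} = 6 \left(-6\right) = -36$)
$\sqrt{c{\left(\frac{J{\left(18 \right)}}{412} \right)} + Z} = \sqrt{-36 + 213422} = \sqrt{213386}$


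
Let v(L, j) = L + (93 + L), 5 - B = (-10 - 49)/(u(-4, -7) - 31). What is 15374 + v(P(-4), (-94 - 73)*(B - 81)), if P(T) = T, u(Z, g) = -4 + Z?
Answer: 15459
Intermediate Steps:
B = 136/39 (B = 5 - (-10 - 49)/((-4 - 4) - 31) = 5 - (-59)/(-8 - 31) = 5 - (-59)/(-39) = 5 - (-59)*(-1)/39 = 5 - 1*59/39 = 5 - 59/39 = 136/39 ≈ 3.4872)
v(L, j) = 93 + 2*L
15374 + v(P(-4), (-94 - 73)*(B - 81)) = 15374 + (93 + 2*(-4)) = 15374 + (93 - 8) = 15374 + 85 = 15459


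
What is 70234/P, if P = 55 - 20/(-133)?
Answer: 9341122/7335 ≈ 1273.5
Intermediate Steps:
P = 7335/133 (P = 55 - 1/133*(-20) = 55 + 20/133 = 7335/133 ≈ 55.150)
70234/P = 70234/(7335/133) = 70234*(133/7335) = 9341122/7335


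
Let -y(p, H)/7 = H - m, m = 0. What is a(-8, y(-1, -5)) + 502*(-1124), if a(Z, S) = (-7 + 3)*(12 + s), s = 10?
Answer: -564336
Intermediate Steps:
y(p, H) = -7*H (y(p, H) = -7*(H - 1*0) = -7*(H + 0) = -7*H)
a(Z, S) = -88 (a(Z, S) = (-7 + 3)*(12 + 10) = -4*22 = -88)
a(-8, y(-1, -5)) + 502*(-1124) = -88 + 502*(-1124) = -88 - 564248 = -564336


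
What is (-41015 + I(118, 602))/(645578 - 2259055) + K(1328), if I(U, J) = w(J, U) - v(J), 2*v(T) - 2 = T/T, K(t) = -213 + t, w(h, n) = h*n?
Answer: 3597993671/3226954 ≈ 1115.0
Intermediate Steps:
v(T) = 3/2 (v(T) = 1 + (T/T)/2 = 1 + (1/2)*1 = 1 + 1/2 = 3/2)
I(U, J) = -3/2 + J*U (I(U, J) = J*U - 1*3/2 = J*U - 3/2 = -3/2 + J*U)
(-41015 + I(118, 602))/(645578 - 2259055) + K(1328) = (-41015 + (-3/2 + 602*118))/(645578 - 2259055) + (-213 + 1328) = (-41015 + (-3/2 + 71036))/(-1613477) + 1115 = (-41015 + 142069/2)*(-1/1613477) + 1115 = (60039/2)*(-1/1613477) + 1115 = -60039/3226954 + 1115 = 3597993671/3226954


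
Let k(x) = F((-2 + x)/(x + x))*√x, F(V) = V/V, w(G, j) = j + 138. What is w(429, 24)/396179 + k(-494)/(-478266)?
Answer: 162/396179 - I*√494/478266 ≈ 0.00040891 - 4.6472e-5*I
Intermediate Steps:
w(G, j) = 138 + j
F(V) = 1
k(x) = √x (k(x) = 1*√x = √x)
w(429, 24)/396179 + k(-494)/(-478266) = (138 + 24)/396179 + √(-494)/(-478266) = 162*(1/396179) + (I*√494)*(-1/478266) = 162/396179 - I*√494/478266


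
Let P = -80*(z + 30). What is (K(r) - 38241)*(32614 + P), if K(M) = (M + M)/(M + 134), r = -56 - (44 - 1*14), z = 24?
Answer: -6492553445/6 ≈ -1.0821e+9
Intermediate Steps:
r = -86 (r = -56 - (44 - 14) = -56 - 1*30 = -56 - 30 = -86)
P = -4320 (P = -80*(24 + 30) = -80*54 = -4320)
K(M) = 2*M/(134 + M) (K(M) = (2*M)/(134 + M) = 2*M/(134 + M))
(K(r) - 38241)*(32614 + P) = (2*(-86)/(134 - 86) - 38241)*(32614 - 4320) = (2*(-86)/48 - 38241)*28294 = (2*(-86)*(1/48) - 38241)*28294 = (-43/12 - 38241)*28294 = -458935/12*28294 = -6492553445/6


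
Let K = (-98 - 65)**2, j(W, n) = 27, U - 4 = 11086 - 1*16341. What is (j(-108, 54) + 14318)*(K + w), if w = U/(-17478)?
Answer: 6661505752385/17478 ≈ 3.8114e+8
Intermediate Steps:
U = -5251 (U = 4 + (11086 - 1*16341) = 4 + (11086 - 16341) = 4 - 5255 = -5251)
K = 26569 (K = (-163)**2 = 26569)
w = 5251/17478 (w = -5251/(-17478) = -5251*(-1/17478) = 5251/17478 ≈ 0.30044)
(j(-108, 54) + 14318)*(K + w) = (27 + 14318)*(26569 + 5251/17478) = 14345*(464378233/17478) = 6661505752385/17478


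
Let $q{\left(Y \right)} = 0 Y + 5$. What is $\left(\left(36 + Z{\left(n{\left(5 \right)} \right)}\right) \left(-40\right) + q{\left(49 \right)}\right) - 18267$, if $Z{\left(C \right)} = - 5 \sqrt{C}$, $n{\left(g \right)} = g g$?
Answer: $-18702$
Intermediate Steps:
$n{\left(g \right)} = g^{2}$
$q{\left(Y \right)} = 5$ ($q{\left(Y \right)} = 0 + 5 = 5$)
$\left(\left(36 + Z{\left(n{\left(5 \right)} \right)}\right) \left(-40\right) + q{\left(49 \right)}\right) - 18267 = \left(\left(36 - 5 \sqrt{5^{2}}\right) \left(-40\right) + 5\right) - 18267 = \left(\left(36 - 5 \sqrt{25}\right) \left(-40\right) + 5\right) - 18267 = \left(\left(36 - 25\right) \left(-40\right) + 5\right) - 18267 = \left(11 \left(-40\right) + 5\right) - 18267 = \left(-440 + 5\right) - 18267 = -435 - 18267 = -18702$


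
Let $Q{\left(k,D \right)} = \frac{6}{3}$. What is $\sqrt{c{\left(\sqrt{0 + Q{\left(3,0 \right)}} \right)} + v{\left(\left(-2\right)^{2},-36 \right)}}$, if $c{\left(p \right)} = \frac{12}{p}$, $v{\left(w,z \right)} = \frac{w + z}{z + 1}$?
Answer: $\frac{\sqrt{1120 + 7350 \sqrt{2}}}{35} \approx 3.0659$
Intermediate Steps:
$Q{\left(k,D \right)} = 2$ ($Q{\left(k,D \right)} = 6 \cdot \frac{1}{3} = 2$)
$v{\left(w,z \right)} = \frac{w + z}{1 + z}$
$\sqrt{c{\left(\sqrt{0 + Q{\left(3,0 \right)}} \right)} + v{\left(\left(-2\right)^{2},-36 \right)}} = \sqrt{\frac{12}{\sqrt{0 + 2}} + \frac{\left(-2\right)^{2} - 36}{1 - 36}} = \sqrt{\frac{12}{\sqrt{2}} + \frac{4 - 36}{-35}} = \sqrt{12 \frac{\sqrt{2}}{2} - - \frac{32}{35}} = \sqrt{6 \sqrt{2} + \frac{32}{35}} = \sqrt{\frac{32}{35} + 6 \sqrt{2}}$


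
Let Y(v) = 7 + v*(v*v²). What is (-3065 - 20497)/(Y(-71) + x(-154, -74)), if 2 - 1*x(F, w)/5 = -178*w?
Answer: -1683/1810417 ≈ -0.00092962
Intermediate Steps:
x(F, w) = 10 + 890*w (x(F, w) = 10 - (-890)*w = 10 + 890*w)
Y(v) = 7 + v⁴ (Y(v) = 7 + v*v³ = 7 + v⁴)
(-3065 - 20497)/(Y(-71) + x(-154, -74)) = (-3065 - 20497)/((7 + (-71)⁴) + (10 + 890*(-74))) = -23562/((7 + 25411681) + (10 - 65860)) = -23562/(25411688 - 65850) = -23562/25345838 = -23562*1/25345838 = -1683/1810417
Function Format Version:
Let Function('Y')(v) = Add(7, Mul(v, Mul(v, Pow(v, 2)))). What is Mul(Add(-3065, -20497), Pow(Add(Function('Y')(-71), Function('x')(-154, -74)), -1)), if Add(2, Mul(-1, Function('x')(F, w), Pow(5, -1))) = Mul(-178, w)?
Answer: Rational(-1683, 1810417) ≈ -0.00092962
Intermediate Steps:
Function('x')(F, w) = Add(10, Mul(890, w)) (Function('x')(F, w) = Add(10, Mul(-5, Mul(-178, w))) = Add(10, Mul(890, w)))
Function('Y')(v) = Add(7, Pow(v, 4)) (Function('Y')(v) = Add(7, Mul(v, Pow(v, 3))) = Add(7, Pow(v, 4)))
Mul(Add(-3065, -20497), Pow(Add(Function('Y')(-71), Function('x')(-154, -74)), -1)) = Mul(Add(-3065, -20497), Pow(Add(Add(7, Pow(-71, 4)), Add(10, Mul(890, -74))), -1)) = Mul(-23562, Pow(Add(Add(7, 25411681), Add(10, -65860)), -1)) = Mul(-23562, Pow(Add(25411688, -65850), -1)) = Mul(-23562, Pow(25345838, -1)) = Mul(-23562, Rational(1, 25345838)) = Rational(-1683, 1810417)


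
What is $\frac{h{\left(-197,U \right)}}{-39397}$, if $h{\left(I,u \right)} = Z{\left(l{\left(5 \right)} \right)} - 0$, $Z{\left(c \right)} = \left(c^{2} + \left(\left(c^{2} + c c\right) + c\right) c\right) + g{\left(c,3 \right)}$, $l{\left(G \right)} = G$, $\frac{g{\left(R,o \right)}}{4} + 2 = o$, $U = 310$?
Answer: $- \frac{304}{39397} \approx -0.0077163$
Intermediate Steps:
$g{\left(R,o \right)} = -8 + 4 o$
$Z{\left(c \right)} = 4 + c^{2} + c \left(c + 2 c^{2}\right)$ ($Z{\left(c \right)} = \left(c^{2} + \left(\left(c^{2} + c c\right) + c\right) c\right) + \left(-8 + 4 \cdot 3\right) = \left(c^{2} + \left(\left(c^{2} + c^{2}\right) + c\right) c\right) + \left(-8 + 12\right) = \left(c^{2} + \left(2 c^{2} + c\right) c\right) + 4 = \left(c^{2} + \left(c + 2 c^{2}\right) c\right) + 4 = \left(c^{2} + c \left(c + 2 c^{2}\right)\right) + 4 = 4 + c^{2} + c \left(c + 2 c^{2}\right)$)
$h{\left(I,u \right)} = 304$ ($h{\left(I,u \right)} = \left(4 + 2 \cdot 5^{2} + 2 \cdot 5^{3}\right) - 0 = \left(4 + 2 \cdot 25 + 2 \cdot 125\right) + 0 = \left(4 + 50 + 250\right) + 0 = 304 + 0 = 304$)
$\frac{h{\left(-197,U \right)}}{-39397} = \frac{304}{-39397} = 304 \left(- \frac{1}{39397}\right) = - \frac{304}{39397}$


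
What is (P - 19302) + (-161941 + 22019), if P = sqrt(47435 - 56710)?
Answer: -159224 + 5*I*sqrt(371) ≈ -1.5922e+5 + 96.307*I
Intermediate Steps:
P = 5*I*sqrt(371) (P = sqrt(-9275) = 5*I*sqrt(371) ≈ 96.307*I)
(P - 19302) + (-161941 + 22019) = (5*I*sqrt(371) - 19302) + (-161941 + 22019) = (-19302 + 5*I*sqrt(371)) - 139922 = -159224 + 5*I*sqrt(371)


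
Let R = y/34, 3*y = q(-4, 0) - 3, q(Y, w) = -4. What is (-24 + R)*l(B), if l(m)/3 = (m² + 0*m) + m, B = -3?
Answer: -7365/17 ≈ -433.24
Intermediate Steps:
l(m) = 3*m + 3*m² (l(m) = 3*((m² + 0*m) + m) = 3*((m² + 0) + m) = 3*(m² + m) = 3*(m + m²) = 3*m + 3*m²)
y = -7/3 (y = (-4 - 3)/3 = (⅓)*(-7) = -7/3 ≈ -2.3333)
R = -7/102 (R = -7/3/34 = -7/3*1/34 = -7/102 ≈ -0.068627)
(-24 + R)*l(B) = (-24 - 7/102)*(3*(-3)*(1 - 3)) = -2455*(-3)*(-2)/34 = -2455/102*18 = -7365/17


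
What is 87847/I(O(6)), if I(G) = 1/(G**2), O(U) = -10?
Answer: 8784700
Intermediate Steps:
I(G) = G**(-2)
87847/I(O(6)) = 87847/((-10)**(-2)) = 87847/(1/100) = 87847*100 = 8784700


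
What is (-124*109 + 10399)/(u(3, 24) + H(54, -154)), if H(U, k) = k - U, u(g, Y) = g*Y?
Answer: 3117/136 ≈ 22.919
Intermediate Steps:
u(g, Y) = Y*g
(-124*109 + 10399)/(u(3, 24) + H(54, -154)) = (-124*109 + 10399)/(24*3 + (-154 - 1*54)) = (-13516 + 10399)/(72 + (-154 - 54)) = -3117/(72 - 208) = -3117/(-136) = -3117*(-1/136) = 3117/136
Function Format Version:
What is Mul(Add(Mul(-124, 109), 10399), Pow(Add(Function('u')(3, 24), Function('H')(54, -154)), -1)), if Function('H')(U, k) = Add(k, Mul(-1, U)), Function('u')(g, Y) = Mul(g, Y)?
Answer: Rational(3117, 136) ≈ 22.919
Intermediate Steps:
Function('u')(g, Y) = Mul(Y, g)
Mul(Add(Mul(-124, 109), 10399), Pow(Add(Function('u')(3, 24), Function('H')(54, -154)), -1)) = Mul(Add(Mul(-124, 109), 10399), Pow(Add(Mul(24, 3), Add(-154, Mul(-1, 54))), -1)) = Mul(Add(-13516, 10399), Pow(Add(72, Add(-154, -54)), -1)) = Mul(-3117, Pow(Add(72, -208), -1)) = Mul(-3117, Pow(-136, -1)) = Mul(-3117, Rational(-1, 136)) = Rational(3117, 136)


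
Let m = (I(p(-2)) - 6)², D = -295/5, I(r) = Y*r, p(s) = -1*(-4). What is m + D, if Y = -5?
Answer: 617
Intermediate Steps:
p(s) = 4
I(r) = -5*r
D = -59 (D = -295*⅕ = -59)
m = 676 (m = (-5*4 - 6)² = (-20 - 6)² = (-26)² = 676)
m + D = 676 - 59 = 617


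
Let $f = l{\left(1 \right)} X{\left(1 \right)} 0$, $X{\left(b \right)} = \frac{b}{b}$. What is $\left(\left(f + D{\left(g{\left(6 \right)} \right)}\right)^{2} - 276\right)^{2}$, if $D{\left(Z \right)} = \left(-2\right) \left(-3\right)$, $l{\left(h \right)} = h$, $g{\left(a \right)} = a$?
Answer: $57600$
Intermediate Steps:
$X{\left(b \right)} = 1$
$D{\left(Z \right)} = 6$
$f = 0$ ($f = 1 \cdot 1 \cdot 0 = 1 \cdot 0 = 0$)
$\left(\left(f + D{\left(g{\left(6 \right)} \right)}\right)^{2} - 276\right)^{2} = \left(\left(0 + 6\right)^{2} - 276\right)^{2} = \left(6^{2} - 276\right)^{2} = \left(36 - 276\right)^{2} = \left(-240\right)^{2} = 57600$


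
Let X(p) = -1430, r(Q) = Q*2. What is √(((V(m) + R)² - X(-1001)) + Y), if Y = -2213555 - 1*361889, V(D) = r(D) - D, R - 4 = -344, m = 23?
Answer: 5*I*√98941 ≈ 1572.7*I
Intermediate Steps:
R = -340 (R = 4 - 344 = -340)
r(Q) = 2*Q
V(D) = D (V(D) = 2*D - D = D)
Y = -2575444 (Y = -2213555 - 361889 = -2575444)
√(((V(m) + R)² - X(-1001)) + Y) = √(((23 - 340)² - 1*(-1430)) - 2575444) = √(((-317)² + 1430) - 2575444) = √((100489 + 1430) - 2575444) = √(101919 - 2575444) = √(-2473525) = 5*I*√98941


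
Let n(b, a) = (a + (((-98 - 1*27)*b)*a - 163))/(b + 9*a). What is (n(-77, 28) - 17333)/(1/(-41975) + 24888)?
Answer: -4640604890/7312716593 ≈ -0.63459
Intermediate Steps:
n(b, a) = (-163 + a - 125*a*b)/(b + 9*a) (n(b, a) = (a + (((-98 - 27)*b)*a - 163))/(b + 9*a) = (a + ((-125*b)*a - 163))/(b + 9*a) = (a + (-125*a*b - 163))/(b + 9*a) = (a + (-163 - 125*a*b))/(b + 9*a) = (-163 + a - 125*a*b)/(b + 9*a))
(n(-77, 28) - 17333)/(1/(-41975) + 24888) = ((-163 + 28 - 125*28*(-77))/(-77 + 9*28) - 17333)/(1/(-41975) + 24888) = ((-163 + 28 + 269500)/(-77 + 252) - 17333)/(-1/41975 + 24888) = (269365/175 - 17333)/(1044673799/41975) = ((1/175)*269365 - 17333)*(41975/1044673799) = (53873/35 - 17333)*(41975/1044673799) = -552782/35*41975/1044673799 = -4640604890/7312716593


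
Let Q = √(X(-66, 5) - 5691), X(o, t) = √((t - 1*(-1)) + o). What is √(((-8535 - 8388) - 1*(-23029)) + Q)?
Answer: √(6106 + √(-5691 + 2*I*√15)) ≈ 78.143 + 0.4827*I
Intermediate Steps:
X(o, t) = √(1 + o + t) (X(o, t) = √((t + 1) + o) = √((1 + t) + o) = √(1 + o + t))
Q = √(-5691 + 2*I*√15) (Q = √(√(1 - 66 + 5) - 5691) = √(√(-60) - 5691) = √(2*I*√15 - 5691) = √(-5691 + 2*I*√15) ≈ 0.0513 + 75.439*I)
√(((-8535 - 8388) - 1*(-23029)) + Q) = √(((-8535 - 8388) - 1*(-23029)) + √(-5691 + 2*I*√15)) = √((-16923 + 23029) + √(-5691 + 2*I*√15)) = √(6106 + √(-5691 + 2*I*√15))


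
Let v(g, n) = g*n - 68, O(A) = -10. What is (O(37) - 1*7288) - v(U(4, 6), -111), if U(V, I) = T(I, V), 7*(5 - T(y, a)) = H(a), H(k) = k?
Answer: -47169/7 ≈ -6738.4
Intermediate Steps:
T(y, a) = 5 - a/7
U(V, I) = 5 - V/7
v(g, n) = -68 + g*n
(O(37) - 1*7288) - v(U(4, 6), -111) = (-10 - 1*7288) - (-68 + (5 - 1/7*4)*(-111)) = (-10 - 7288) - (-68 + (5 - 4/7)*(-111)) = -7298 - (-68 + (31/7)*(-111)) = -7298 - (-68 - 3441/7) = -7298 - 1*(-3917/7) = -7298 + 3917/7 = -47169/7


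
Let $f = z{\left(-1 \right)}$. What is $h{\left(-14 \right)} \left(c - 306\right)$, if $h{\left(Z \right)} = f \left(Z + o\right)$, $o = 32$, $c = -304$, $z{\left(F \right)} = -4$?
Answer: $43920$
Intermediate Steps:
$f = -4$
$h{\left(Z \right)} = -128 - 4 Z$ ($h{\left(Z \right)} = - 4 \left(Z + 32\right) = - 4 \left(32 + Z\right) = -128 - 4 Z$)
$h{\left(-14 \right)} \left(c - 306\right) = \left(-128 - -56\right) \left(-304 - 306\right) = \left(-128 + 56\right) \left(-304 - 306\right) = \left(-72\right) \left(-610\right) = 43920$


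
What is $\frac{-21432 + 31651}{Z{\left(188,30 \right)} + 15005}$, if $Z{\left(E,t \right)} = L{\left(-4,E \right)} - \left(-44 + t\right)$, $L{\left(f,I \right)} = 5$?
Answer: $\frac{10219}{15024} \approx 0.68018$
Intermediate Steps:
$Z{\left(E,t \right)} = 49 - t$ ($Z{\left(E,t \right)} = 5 - \left(-44 + t\right) = 49 - t$)
$\frac{-21432 + 31651}{Z{\left(188,30 \right)} + 15005} = \frac{-21432 + 31651}{\left(49 - 30\right) + 15005} = \frac{10219}{\left(49 - 30\right) + 15005} = \frac{10219}{19 + 15005} = \frac{10219}{15024}$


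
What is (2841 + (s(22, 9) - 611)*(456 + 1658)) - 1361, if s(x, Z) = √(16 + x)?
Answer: -1290174 + 2114*√38 ≈ -1.2771e+6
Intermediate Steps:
(2841 + (s(22, 9) - 611)*(456 + 1658)) - 1361 = (2841 + (√(16 + 22) - 611)*(456 + 1658)) - 1361 = (2841 + (√38 - 611)*2114) - 1361 = (2841 + (-611 + √38)*2114) - 1361 = (2841 + (-1291654 + 2114*√38)) - 1361 = (-1288813 + 2114*√38) - 1361 = -1290174 + 2114*√38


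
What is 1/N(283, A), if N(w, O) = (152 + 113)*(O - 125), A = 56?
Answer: -1/18285 ≈ -5.4690e-5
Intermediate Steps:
N(w, O) = -33125 + 265*O (N(w, O) = 265*(-125 + O) = -33125 + 265*O)
1/N(283, A) = 1/(-33125 + 265*56) = 1/(-33125 + 14840) = 1/(-18285) = -1/18285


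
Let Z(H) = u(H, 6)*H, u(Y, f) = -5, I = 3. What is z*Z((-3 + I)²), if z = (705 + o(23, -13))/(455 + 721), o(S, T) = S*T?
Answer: 0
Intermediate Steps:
Z(H) = -5*H
z = 29/84 (z = (705 + 23*(-13))/(455 + 721) = (705 - 299)/1176 = 406*(1/1176) = 29/84 ≈ 0.34524)
z*Z((-3 + I)²) = 29*(-5*(-3 + 3)²)/84 = 29*(-5*0²)/84 = 29*(-5*0)/84 = (29/84)*0 = 0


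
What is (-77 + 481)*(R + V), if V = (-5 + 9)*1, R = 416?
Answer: 169680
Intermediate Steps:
V = 4 (V = 4*1 = 4)
(-77 + 481)*(R + V) = (-77 + 481)*(416 + 4) = 404*420 = 169680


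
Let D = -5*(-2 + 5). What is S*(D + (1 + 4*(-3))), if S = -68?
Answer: 1768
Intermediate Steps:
D = -15 (D = -5*3 = -15)
S*(D + (1 + 4*(-3))) = -68*(-15 + (1 + 4*(-3))) = -68*(-15 + (1 - 12)) = -68*(-15 - 11) = -68*(-26) = 1768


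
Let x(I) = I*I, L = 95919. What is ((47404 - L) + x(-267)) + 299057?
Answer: 321831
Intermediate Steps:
x(I) = I**2
((47404 - L) + x(-267)) + 299057 = ((47404 - 1*95919) + (-267)**2) + 299057 = ((47404 - 95919) + 71289) + 299057 = (-48515 + 71289) + 299057 = 22774 + 299057 = 321831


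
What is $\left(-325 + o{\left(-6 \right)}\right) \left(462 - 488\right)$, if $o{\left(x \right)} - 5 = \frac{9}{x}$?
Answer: $8359$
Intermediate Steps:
$o{\left(x \right)} = 5 + \frac{9}{x}$
$\left(-325 + o{\left(-6 \right)}\right) \left(462 - 488\right) = \left(-325 + \left(5 + \frac{9}{-6}\right)\right) \left(462 - 488\right) = \left(-325 + \left(5 + 9 \left(- \frac{1}{6}\right)\right)\right) \left(-26\right) = \left(-325 + \left(5 - \frac{3}{2}\right)\right) \left(-26\right) = \left(-325 + \frac{7}{2}\right) \left(-26\right) = \left(- \frac{643}{2}\right) \left(-26\right) = 8359$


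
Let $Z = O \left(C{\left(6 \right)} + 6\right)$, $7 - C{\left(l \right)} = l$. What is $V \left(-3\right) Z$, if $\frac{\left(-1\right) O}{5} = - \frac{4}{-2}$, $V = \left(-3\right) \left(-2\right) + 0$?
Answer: $1260$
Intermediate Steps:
$C{\left(l \right)} = 7 - l$
$V = 6$ ($V = 6 + 0 = 6$)
$O = -10$ ($O = - 5 \left(- \frac{4}{-2}\right) = - 5 \left(\left(-4\right) \left(- \frac{1}{2}\right)\right) = \left(-5\right) 2 = -10$)
$Z = -70$ ($Z = - 10 \left(\left(7 - 6\right) + 6\right) = - 10 \left(1 + 6\right) = \left(-10\right) 7 = -70$)
$V \left(-3\right) Z = 6 \left(-3\right) \left(-70\right) = \left(-18\right) \left(-70\right) = 1260$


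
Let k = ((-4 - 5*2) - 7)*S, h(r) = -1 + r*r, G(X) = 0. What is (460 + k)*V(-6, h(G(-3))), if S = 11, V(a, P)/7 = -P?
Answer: 1603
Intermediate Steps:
h(r) = -1 + r²
V(a, P) = -7*P (V(a, P) = 7*(-P) = -7*P)
k = -231 (k = ((-4 - 5*2) - 7)*11 = ((-4 - 10) - 7)*11 = (-14 - 7)*11 = -21*11 = -231)
(460 + k)*V(-6, h(G(-3))) = (460 - 231)*(-7*(-1 + 0²)) = 229*(-7*(-1 + 0)) = 229*(-7*(-1)) = 229*7 = 1603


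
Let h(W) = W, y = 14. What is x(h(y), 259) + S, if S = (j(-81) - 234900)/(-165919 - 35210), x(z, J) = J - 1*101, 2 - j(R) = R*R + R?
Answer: 32019760/201129 ≈ 159.20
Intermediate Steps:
j(R) = 2 - R - R**2 (j(R) = 2 - (R*R + R) = 2 - (R**2 + R) = 2 - (R + R**2) = 2 + (-R - R**2) = 2 - R - R**2)
x(z, J) = -101 + J (x(z, J) = J - 101 = -101 + J)
S = 241378/201129 (S = ((2 - 1*(-81) - 1*(-81)**2) - 234900)/(-165919 - 35210) = ((2 + 81 - 1*6561) - 234900)/(-201129) = ((2 + 81 - 6561) - 234900)*(-1/201129) = (-6478 - 234900)*(-1/201129) = -241378*(-1/201129) = 241378/201129 ≈ 1.2001)
x(h(y), 259) + S = (-101 + 259) + 241378/201129 = 158 + 241378/201129 = 32019760/201129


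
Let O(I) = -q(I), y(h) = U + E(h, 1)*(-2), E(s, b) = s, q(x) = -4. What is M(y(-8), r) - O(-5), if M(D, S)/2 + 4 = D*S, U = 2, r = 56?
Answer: 2004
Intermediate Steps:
y(h) = 2 - 2*h (y(h) = 2 + h*(-2) = 2 - 2*h)
O(I) = 4 (O(I) = -1*(-4) = 4)
M(D, S) = -8 + 2*D*S (M(D, S) = -8 + 2*(D*S) = -8 + 2*D*S)
M(y(-8), r) - O(-5) = (-8 + 2*(2 - 2*(-8))*56) - 1*4 = (-8 + 2*(2 + 16)*56) - 4 = (-8 + 2*18*56) - 4 = (-8 + 2016) - 4 = 2008 - 4 = 2004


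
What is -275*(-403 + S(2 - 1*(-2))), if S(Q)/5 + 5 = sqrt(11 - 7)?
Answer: 114950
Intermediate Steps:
S(Q) = -15 (S(Q) = -25 + 5*sqrt(11 - 7) = -25 + 5*sqrt(4) = -25 + 5*2 = -25 + 10 = -15)
-275*(-403 + S(2 - 1*(-2))) = -275*(-403 - 15) = -275*(-418) = 114950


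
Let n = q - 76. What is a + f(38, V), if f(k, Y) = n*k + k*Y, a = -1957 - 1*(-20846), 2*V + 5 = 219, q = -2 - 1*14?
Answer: 19459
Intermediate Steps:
q = -16 (q = -2 - 14 = -16)
V = 107 (V = -5/2 + (½)*219 = -5/2 + 219/2 = 107)
a = 18889 (a = -1957 + 20846 = 18889)
n = -92 (n = -16 - 76 = -92)
f(k, Y) = -92*k + Y*k (f(k, Y) = -92*k + k*Y = -92*k + Y*k)
a + f(38, V) = 18889 + 38*(-92 + 107) = 18889 + 38*15 = 18889 + 570 = 19459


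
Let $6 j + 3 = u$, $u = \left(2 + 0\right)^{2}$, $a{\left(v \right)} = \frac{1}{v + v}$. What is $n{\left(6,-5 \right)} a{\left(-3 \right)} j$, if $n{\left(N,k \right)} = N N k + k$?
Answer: $\frac{185}{36} \approx 5.1389$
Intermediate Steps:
$n{\left(N,k \right)} = k + k N^{2}$ ($n{\left(N,k \right)} = N^{2} k + k = k N^{2} + k = k + k N^{2}$)
$a{\left(v \right)} = \frac{1}{2 v}$
$u = 4$ ($u = 2^{2} = 4$)
$j = \frac{1}{6}$ ($j = - \frac{1}{2} + \frac{1}{6} \cdot 4 = - \frac{1}{2} + \frac{2}{3} = \frac{1}{6} \approx 0.16667$)
$n{\left(6,-5 \right)} a{\left(-3 \right)} j = - 5 \left(1 + 6^{2}\right) \frac{1}{2 \left(-3\right)} \frac{1}{6} = - 5 \left(1 + 36\right) \frac{1}{2} \left(- \frac{1}{3}\right) \frac{1}{6} = \left(-5\right) 37 \left(- \frac{1}{6}\right) \frac{1}{6} = \left(-185\right) \left(- \frac{1}{6}\right) \frac{1}{6} = \frac{185}{6} \cdot \frac{1}{6} = \frac{185}{36}$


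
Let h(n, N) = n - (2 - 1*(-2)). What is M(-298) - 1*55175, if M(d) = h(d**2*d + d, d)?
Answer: -26519069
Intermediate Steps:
h(n, N) = -4 + n (h(n, N) = n - (2 + 2) = n - 1*4 = n - 4 = -4 + n)
M(d) = -4 + d + d**3 (M(d) = -4 + (d**2*d + d) = -4 + (d**3 + d) = -4 + (d + d**3) = -4 + d + d**3)
M(-298) - 1*55175 = (-4 - 298 + (-298)**3) - 1*55175 = (-4 - 298 - 26463592) - 55175 = -26463894 - 55175 = -26519069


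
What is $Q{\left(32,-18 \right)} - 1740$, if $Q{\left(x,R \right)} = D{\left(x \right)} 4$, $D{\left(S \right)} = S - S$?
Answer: $-1740$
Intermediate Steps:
$D{\left(S \right)} = 0$
$Q{\left(x,R \right)} = 0$ ($Q{\left(x,R \right)} = 0 \cdot 4 = 0$)
$Q{\left(32,-18 \right)} - 1740 = 0 - 1740 = -1740$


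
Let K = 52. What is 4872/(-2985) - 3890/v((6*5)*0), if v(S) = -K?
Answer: 1893051/25870 ≈ 73.176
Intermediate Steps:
v(S) = -52 (v(S) = -1*52 = -52)
4872/(-2985) - 3890/v((6*5)*0) = 4872/(-2985) - 3890/(-52) = 4872*(-1/2985) - 3890*(-1/52) = -1624/995 + 1945/26 = 1893051/25870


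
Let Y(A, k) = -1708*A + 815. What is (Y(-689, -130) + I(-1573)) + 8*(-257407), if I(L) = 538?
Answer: -881091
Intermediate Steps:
Y(A, k) = 815 - 1708*A
(Y(-689, -130) + I(-1573)) + 8*(-257407) = ((815 - 1708*(-689)) + 538) + 8*(-257407) = ((815 + 1176812) + 538) - 2059256 = (1177627 + 538) - 2059256 = 1178165 - 2059256 = -881091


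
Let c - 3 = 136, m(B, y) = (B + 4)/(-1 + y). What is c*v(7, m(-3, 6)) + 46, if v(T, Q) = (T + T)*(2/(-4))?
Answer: -927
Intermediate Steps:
m(B, y) = (4 + B)/(-1 + y)
v(T, Q) = -T (v(T, Q) = (2*T)*(2*(-1/4)) = (2*T)*(-1/2) = -T)
c = 139 (c = 3 + 136 = 139)
c*v(7, m(-3, 6)) + 46 = 139*(-1*7) + 46 = 139*(-7) + 46 = -973 + 46 = -927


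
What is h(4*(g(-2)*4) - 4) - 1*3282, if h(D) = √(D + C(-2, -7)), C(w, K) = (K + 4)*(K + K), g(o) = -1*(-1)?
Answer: -3282 + 3*√6 ≈ -3274.7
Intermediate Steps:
g(o) = 1
C(w, K) = 2*K*(4 + K) (C(w, K) = (4 + K)*(2*K) = 2*K*(4 + K))
h(D) = √(42 + D) (h(D) = √(D + 2*(-7)*(4 - 7)) = √(D + 2*(-7)*(-3)) = √(D + 42) = √(42 + D))
h(4*(g(-2)*4) - 4) - 1*3282 = √(42 + (4*(1*4) - 4)) - 1*3282 = √(42 + (4*4 - 4)) - 3282 = √(42 + (16 - 4)) - 3282 = √(42 + 12) - 3282 = √54 - 3282 = 3*√6 - 3282 = -3282 + 3*√6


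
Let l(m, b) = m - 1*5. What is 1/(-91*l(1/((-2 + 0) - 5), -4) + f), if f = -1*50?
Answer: 1/418 ≈ 0.0023923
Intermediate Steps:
l(m, b) = -5 + m (l(m, b) = m - 5 = -5 + m)
f = -50
1/(-91*l(1/((-2 + 0) - 5), -4) + f) = 1/(-91*(-5 + 1/((-2 + 0) - 5)) - 50) = 1/(-91*(-5 + 1/(-2 - 5)) - 50) = 1/(-91*(-5 + 1/(-7)) - 50) = 1/(-91*(-5 - ⅐) - 50) = 1/(-91*(-36/7) - 50) = 1/(468 - 50) = 1/418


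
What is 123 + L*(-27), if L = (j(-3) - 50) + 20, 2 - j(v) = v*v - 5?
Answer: 987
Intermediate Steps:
j(v) = 7 - v² (j(v) = 2 - (v*v - 5) = 2 - (v² - 5) = 2 - (-5 + v²) = 2 + (5 - v²) = 7 - v²)
L = -32 (L = ((7 - 1*(-3)²) - 50) + 20 = ((7 - 1*9) - 50) + 20 = ((7 - 9) - 50) + 20 = (-2 - 50) + 20 = -52 + 20 = -32)
123 + L*(-27) = 123 - 32*(-27) = 123 + 864 = 987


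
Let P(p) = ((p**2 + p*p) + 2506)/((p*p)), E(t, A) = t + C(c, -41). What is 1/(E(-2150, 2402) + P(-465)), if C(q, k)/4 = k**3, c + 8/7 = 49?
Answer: -216225/60074221694 ≈ -3.5993e-6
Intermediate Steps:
c = 335/7 (c = -8/7 + 49 = 335/7 ≈ 47.857)
C(q, k) = 4*k**3
E(t, A) = -275684 + t (E(t, A) = t + 4*(-41)**3 = t + 4*(-68921) = t - 275684 = -275684 + t)
P(p) = (2506 + 2*p**2)/p**2 (P(p) = ((p**2 + p**2) + 2506)/(p**2) = (2*p**2 + 2506)/p**2 = (2506 + 2*p**2)/p**2)
1/(E(-2150, 2402) + P(-465)) = 1/((-275684 - 2150) + (2 + 2506/(-465)**2)) = 1/(-277834 + (2 + 2506*(1/216225))) = 1/(-277834 + (2 + 2506/216225)) = 1/(-277834 + 434956/216225) = 1/(-60074221694/216225) = -216225/60074221694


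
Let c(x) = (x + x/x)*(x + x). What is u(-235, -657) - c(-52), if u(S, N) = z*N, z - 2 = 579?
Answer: -387021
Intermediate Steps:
z = 581 (z = 2 + 579 = 581)
c(x) = 2*x*(1 + x) (c(x) = (x + 1)*(2*x) = (1 + x)*(2*x) = 2*x*(1 + x))
u(S, N) = 581*N
u(-235, -657) - c(-52) = 581*(-657) - 2*(-52)*(1 - 52) = -381717 - 2*(-52)*(-51) = -381717 - 1*5304 = -381717 - 5304 = -387021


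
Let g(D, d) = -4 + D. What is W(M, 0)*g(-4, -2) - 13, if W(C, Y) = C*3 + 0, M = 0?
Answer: -13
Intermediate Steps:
W(C, Y) = 3*C (W(C, Y) = 3*C + 0 = 3*C)
W(M, 0)*g(-4, -2) - 13 = (3*0)*(-4 - 4) - 13 = 0*(-8) - 13 = 0 - 13 = -13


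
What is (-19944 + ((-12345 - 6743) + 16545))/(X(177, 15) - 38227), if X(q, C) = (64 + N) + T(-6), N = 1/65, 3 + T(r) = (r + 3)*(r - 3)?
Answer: 1461655/2479034 ≈ 0.58961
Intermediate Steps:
T(r) = -3 + (-3 + r)*(3 + r) (T(r) = -3 + (r + 3)*(r - 3) = -3 + (3 + r)*(-3 + r) = -3 + (-3 + r)*(3 + r))
N = 1/65 ≈ 0.015385
X(q, C) = 5721/65 (X(q, C) = (64 + 1/65) + (-12 + (-6)²) = 4161/65 + (-12 + 36) = 4161/65 + 24 = 5721/65)
(-19944 + ((-12345 - 6743) + 16545))/(X(177, 15) - 38227) = (-19944 + ((-12345 - 6743) + 16545))/(5721/65 - 38227) = (-19944 + (-19088 + 16545))/(-2479034/65) = (-19944 - 2543)*(-65/2479034) = -22487*(-65/2479034) = 1461655/2479034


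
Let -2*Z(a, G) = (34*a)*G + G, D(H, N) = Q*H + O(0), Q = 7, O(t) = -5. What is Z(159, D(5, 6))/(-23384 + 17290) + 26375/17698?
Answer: 399031385/26962903 ≈ 14.799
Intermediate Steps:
D(H, N) = -5 + 7*H (D(H, N) = 7*H - 5 = -5 + 7*H)
Z(a, G) = -G/2 - 17*G*a (Z(a, G) = -((34*a)*G + G)/2 = -(34*G*a + G)/2 = -(G + 34*G*a)/2 = -G/2 - 17*G*a)
Z(159, D(5, 6))/(-23384 + 17290) + 26375/17698 = (-(-5 + 7*5)*(1 + 34*159)/2)/(-23384 + 17290) + 26375/17698 = -(-5 + 35)*(1 + 5406)/2/(-6094) + 26375*(1/17698) = -½*30*5407*(-1/6094) + 26375/17698 = -81105*(-1/6094) + 26375/17698 = 81105/6094 + 26375/17698 = 399031385/26962903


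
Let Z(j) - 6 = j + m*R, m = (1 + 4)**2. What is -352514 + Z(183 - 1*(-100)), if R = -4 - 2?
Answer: -352375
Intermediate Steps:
m = 25 (m = 5**2 = 25)
R = -6
Z(j) = -144 + j (Z(j) = 6 + (j + 25*(-6)) = 6 + (j - 150) = 6 + (-150 + j) = -144 + j)
-352514 + Z(183 - 1*(-100)) = -352514 + (-144 + (183 - 1*(-100))) = -352514 + (-144 + (183 + 100)) = -352514 + (-144 + 283) = -352514 + 139 = -352375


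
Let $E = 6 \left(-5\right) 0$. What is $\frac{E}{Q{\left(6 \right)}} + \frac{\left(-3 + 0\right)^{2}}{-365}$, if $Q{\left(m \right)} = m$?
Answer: $- \frac{9}{365} \approx -0.024658$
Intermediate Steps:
$E = 0$ ($E = \left(-30\right) 0 = 0$)
$\frac{E}{Q{\left(6 \right)}} + \frac{\left(-3 + 0\right)^{2}}{-365} = \frac{0}{6} + \frac{\left(-3 + 0\right)^{2}}{-365} = 0 \cdot \frac{1}{6} + \left(-3\right)^{2} \left(- \frac{1}{365}\right) = 0 + 9 \left(- \frac{1}{365}\right) = 0 - \frac{9}{365} = - \frac{9}{365}$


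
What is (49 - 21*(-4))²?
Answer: 17689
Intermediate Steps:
(49 - 21*(-4))² = (49 + 84)² = 133² = 17689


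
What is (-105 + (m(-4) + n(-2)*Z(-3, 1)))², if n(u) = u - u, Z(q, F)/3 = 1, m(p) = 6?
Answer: 9801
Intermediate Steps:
Z(q, F) = 3 (Z(q, F) = 3*1 = 3)
n(u) = 0
(-105 + (m(-4) + n(-2)*Z(-3, 1)))² = (-105 + (6 + 0*3))² = (-105 + (6 + 0))² = (-105 + 6)² = (-99)² = 9801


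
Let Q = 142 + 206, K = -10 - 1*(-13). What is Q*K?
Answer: 1044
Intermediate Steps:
K = 3 (K = -10 + 13 = 3)
Q = 348
Q*K = 348*3 = 1044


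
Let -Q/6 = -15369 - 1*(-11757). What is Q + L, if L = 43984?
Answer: 65656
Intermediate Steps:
Q = 21672 (Q = -6*(-15369 - 1*(-11757)) = -6*(-15369 + 11757) = -6*(-3612) = 21672)
Q + L = 21672 + 43984 = 65656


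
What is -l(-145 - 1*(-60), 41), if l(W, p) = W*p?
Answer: 3485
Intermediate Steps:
-l(-145 - 1*(-60), 41) = -(-145 - 1*(-60))*41 = -(-145 + 60)*41 = -(-85)*41 = -1*(-3485) = 3485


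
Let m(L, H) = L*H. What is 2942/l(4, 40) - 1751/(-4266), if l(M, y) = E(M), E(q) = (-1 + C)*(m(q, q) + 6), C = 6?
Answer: 6371591/234630 ≈ 27.156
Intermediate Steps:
m(L, H) = H*L
E(q) = 30 + 5*q**2 (E(q) = (-1 + 6)*(q*q + 6) = 5*(q**2 + 6) = 5*(6 + q**2) = 30 + 5*q**2)
l(M, y) = 30 + 5*M**2
2942/l(4, 40) - 1751/(-4266) = 2942/(30 + 5*4**2) - 1751/(-4266) = 2942/(30 + 5*16) - 1751*(-1/4266) = 2942/(30 + 80) + 1751/4266 = 2942/110 + 1751/4266 = 2942*(1/110) + 1751/4266 = 1471/55 + 1751/4266 = 6371591/234630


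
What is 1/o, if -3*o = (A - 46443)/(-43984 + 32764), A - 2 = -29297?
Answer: -5610/12623 ≈ -0.44443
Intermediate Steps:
A = -29295 (A = 2 - 29297 = -29295)
o = -12623/5610 (o = -(-29295 - 46443)/(3*(-43984 + 32764)) = -(-25246)/(-11220) = -(-25246)*(-1)/11220 = -⅓*12623/1870 = -12623/5610 ≈ -2.2501)
1/o = 1/(-12623/5610) = -5610/12623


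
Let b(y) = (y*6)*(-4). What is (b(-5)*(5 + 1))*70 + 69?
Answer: 50469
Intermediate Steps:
b(y) = -24*y (b(y) = (6*y)*(-4) = -24*y)
(b(-5)*(5 + 1))*70 + 69 = ((-24*(-5))*(5 + 1))*70 + 69 = (120*6)*70 + 69 = 720*70 + 69 = 50400 + 69 = 50469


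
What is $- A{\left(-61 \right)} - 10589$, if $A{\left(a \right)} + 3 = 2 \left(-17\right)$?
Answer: $-10552$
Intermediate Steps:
$A{\left(a \right)} = -37$ ($A{\left(a \right)} = -3 + 2 \left(-17\right) = -3 - 34 = -37$)
$- A{\left(-61 \right)} - 10589 = \left(-1\right) \left(-37\right) - 10589 = 37 - 10589 = -10552$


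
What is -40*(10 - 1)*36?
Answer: -12960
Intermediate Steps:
-40*(10 - 1)*36 = -40*9*36 = -360*36 = -12960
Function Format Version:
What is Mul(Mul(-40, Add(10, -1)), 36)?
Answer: -12960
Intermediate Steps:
Mul(Mul(-40, Add(10, -1)), 36) = Mul(Mul(-40, 9), 36) = Mul(-360, 36) = -12960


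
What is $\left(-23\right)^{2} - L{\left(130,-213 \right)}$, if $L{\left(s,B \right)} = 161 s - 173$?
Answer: $-20228$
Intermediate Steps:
$L{\left(s,B \right)} = -173 + 161 s$
$\left(-23\right)^{2} - L{\left(130,-213 \right)} = \left(-23\right)^{2} - \left(-173 + 161 \cdot 130\right) = 529 - \left(-173 + 20930\right) = 529 - 20757 = -20228$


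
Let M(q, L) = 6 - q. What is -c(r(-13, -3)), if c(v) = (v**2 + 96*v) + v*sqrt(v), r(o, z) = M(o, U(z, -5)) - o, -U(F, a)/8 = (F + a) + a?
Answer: -4096 - 128*sqrt(2) ≈ -4277.0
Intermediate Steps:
U(F, a) = -16*a - 8*F (U(F, a) = -8*((F + a) + a) = -8*(F + 2*a) = -16*a - 8*F)
r(o, z) = 6 - 2*o (r(o, z) = (6 - o) - o = 6 - 2*o)
c(v) = v**2 + v**(3/2) + 96*v (c(v) = (v**2 + 96*v) + v**(3/2) = v**2 + v**(3/2) + 96*v)
-c(r(-13, -3)) = -((6 - 2*(-13))**2 + (6 - 2*(-13))**(3/2) + 96*(6 - 2*(-13))) = -((6 + 26)**2 + (6 + 26)**(3/2) + 96*(6 + 26)) = -(32**2 + 32**(3/2) + 96*32) = -(1024 + 128*sqrt(2) + 3072) = -(4096 + 128*sqrt(2)) = -4096 - 128*sqrt(2)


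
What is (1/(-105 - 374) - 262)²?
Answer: 15749999001/229441 ≈ 68645.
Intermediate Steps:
(1/(-105 - 374) - 262)² = (1/(-479) - 262)² = (-1/479 - 262)² = (-125499/479)² = 15749999001/229441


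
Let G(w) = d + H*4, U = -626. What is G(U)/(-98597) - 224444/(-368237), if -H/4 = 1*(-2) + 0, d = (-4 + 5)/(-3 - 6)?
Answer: 199059861593/326763571401 ≈ 0.60919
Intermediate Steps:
d = -⅑ (d = 1/(-9) = 1*(-⅑) = -⅑ ≈ -0.11111)
H = 8 (H = -4*(1*(-2) + 0) = -4*(-2 + 0) = -4*(-2) = 8)
G(w) = 287/9 (G(w) = -⅑ + 8*4 = -⅑ + 32 = 287/9)
G(U)/(-98597) - 224444/(-368237) = (287/9)/(-98597) - 224444/(-368237) = (287/9)*(-1/98597) - 224444*(-1/368237) = -287/887373 + 224444/368237 = 199059861593/326763571401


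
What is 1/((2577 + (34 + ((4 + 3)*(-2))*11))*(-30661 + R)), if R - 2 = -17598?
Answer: -1/118567449 ≈ -8.4340e-9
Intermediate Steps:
R = -17596 (R = 2 - 17598 = -17596)
1/((2577 + (34 + ((4 + 3)*(-2))*11))*(-30661 + R)) = 1/((2577 + (34 + ((4 + 3)*(-2))*11))*(-30661 - 17596)) = 1/((2577 + (34 + (7*(-2))*11))*(-48257)) = 1/((2577 + (34 - 14*11))*(-48257)) = 1/((2577 + (34 - 154))*(-48257)) = 1/((2577 - 120)*(-48257)) = 1/(2457*(-48257)) = 1/(-118567449) = -1/118567449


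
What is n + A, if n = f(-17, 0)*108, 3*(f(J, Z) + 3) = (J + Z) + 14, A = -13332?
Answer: -13764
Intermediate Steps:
f(J, Z) = 5/3 + J/3 + Z/3 (f(J, Z) = -3 + ((J + Z) + 14)/3 = -3 + (14 + J + Z)/3 = -3 + (14/3 + J/3 + Z/3) = 5/3 + J/3 + Z/3)
n = -432 (n = (5/3 + (1/3)*(-17) + (1/3)*0)*108 = (5/3 - 17/3 + 0)*108 = -4*108 = -432)
n + A = -432 - 13332 = -13764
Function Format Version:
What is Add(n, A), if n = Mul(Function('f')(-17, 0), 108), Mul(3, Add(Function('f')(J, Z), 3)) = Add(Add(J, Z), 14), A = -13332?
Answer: -13764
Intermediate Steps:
Function('f')(J, Z) = Add(Rational(5, 3), Mul(Rational(1, 3), J), Mul(Rational(1, 3), Z)) (Function('f')(J, Z) = Add(-3, Mul(Rational(1, 3), Add(Add(J, Z), 14))) = Add(-3, Mul(Rational(1, 3), Add(14, J, Z))) = Add(-3, Add(Rational(14, 3), Mul(Rational(1, 3), J), Mul(Rational(1, 3), Z))) = Add(Rational(5, 3), Mul(Rational(1, 3), J), Mul(Rational(1, 3), Z)))
n = -432 (n = Mul(Add(Rational(5, 3), Mul(Rational(1, 3), -17), Mul(Rational(1, 3), 0)), 108) = Mul(Add(Rational(5, 3), Rational(-17, 3), 0), 108) = Mul(-4, 108) = -432)
Add(n, A) = Add(-432, -13332) = -13764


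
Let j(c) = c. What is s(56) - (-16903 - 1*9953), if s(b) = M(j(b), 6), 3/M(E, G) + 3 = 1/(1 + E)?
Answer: 4565349/170 ≈ 26855.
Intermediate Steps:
M(E, G) = 3/(-3 + 1/(1 + E))
s(b) = 3*(-1 - b)/(2 + 3*b)
s(56) - (-16903 - 1*9953) = 3*(-1 - 1*56)/(2 + 3*56) - (-16903 - 1*9953) = 3*(-1 - 56)/(2 + 168) - (-16903 - 9953) = 3*(-57)/170 - 1*(-26856) = 3*(1/170)*(-57) + 26856 = -171/170 + 26856 = 4565349/170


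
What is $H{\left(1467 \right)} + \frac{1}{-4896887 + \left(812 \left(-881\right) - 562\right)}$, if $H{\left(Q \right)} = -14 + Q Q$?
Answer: $\frac{12079211753574}{5612821} \approx 2.1521 \cdot 10^{6}$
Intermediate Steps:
$H{\left(Q \right)} = -14 + Q^{2}$
$H{\left(1467 \right)} + \frac{1}{-4896887 + \left(812 \left(-881\right) - 562\right)} = \left(-14 + 1467^{2}\right) + \frac{1}{-4896887 + \left(812 \left(-881\right) - 562\right)} = \left(-14 + 2152089\right) + \frac{1}{-4896887 - 715934} = 2152075 + \frac{1}{-4896887 - 715934} = 2152075 + \frac{1}{-5612821} = 2152075 - \frac{1}{5612821} = \frac{12079211753574}{5612821}$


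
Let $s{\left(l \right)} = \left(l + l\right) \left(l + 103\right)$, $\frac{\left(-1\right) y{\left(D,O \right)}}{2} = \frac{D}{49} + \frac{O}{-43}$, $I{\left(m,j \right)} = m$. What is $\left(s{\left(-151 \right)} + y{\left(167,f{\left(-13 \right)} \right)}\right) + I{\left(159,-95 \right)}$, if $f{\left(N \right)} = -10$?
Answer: $\frac{30862743}{2107} \approx 14648.0$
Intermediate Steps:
$y{\left(D,O \right)} = - \frac{2 D}{49} + \frac{2 O}{43}$ ($y{\left(D,O \right)} = - 2 \left(\frac{D}{49} + \frac{O}{-43}\right) = - 2 \left(D \frac{1}{49} + O \left(- \frac{1}{43}\right)\right) = - 2 \left(\frac{D}{49} - \frac{O}{43}\right) = - 2 \left(- \frac{O}{43} + \frac{D}{49}\right) = - \frac{2 D}{49} + \frac{2 O}{43}$)
$s{\left(l \right)} = 2 l \left(103 + l\right)$
$\left(s{\left(-151 \right)} + y{\left(167,f{\left(-13 \right)} \right)}\right) + I{\left(159,-95 \right)} = \left(2 \left(-151\right) \left(103 - 151\right) + \left(\left(- \frac{2}{49}\right) 167 + \frac{2}{43} \left(-10\right)\right)\right) + 159 = \left(2 \left(-151\right) \left(-48\right) - \frac{15342}{2107}\right) + 159 = \left(14496 - \frac{15342}{2107}\right) + 159 = \frac{30527730}{2107} + 159 = \frac{30862743}{2107}$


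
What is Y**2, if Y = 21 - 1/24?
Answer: 253009/576 ≈ 439.25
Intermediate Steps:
Y = 503/24 (Y = 21 - 1*1/24 = 21 - 1/24 = 503/24 ≈ 20.958)
Y**2 = (503/24)**2 = 253009/576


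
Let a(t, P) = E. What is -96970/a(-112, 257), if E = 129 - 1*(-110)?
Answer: -96970/239 ≈ -405.73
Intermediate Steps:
E = 239 (E = 129 + 110 = 239)
a(t, P) = 239
-96970/a(-112, 257) = -96970/239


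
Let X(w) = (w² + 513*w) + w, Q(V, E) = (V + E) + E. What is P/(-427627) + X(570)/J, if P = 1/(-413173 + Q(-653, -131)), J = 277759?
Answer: 109411230245944639/49184233025516584 ≈ 2.2245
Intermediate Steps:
Q(V, E) = V + 2*E (Q(V, E) = (E + V) + E = V + 2*E)
X(w) = w² + 514*w
P = -1/414088 (P = 1/(-413173 + (-653 + 2*(-131))) = 1/(-413173 + (-653 - 262)) = 1/(-413173 - 915) = 1/(-414088) = -1/414088 ≈ -2.4149e-6)
P/(-427627) + X(570)/J = -1/414088/(-427627) + (570*(514 + 570))/277759 = -1/414088*(-1/427627) + (570*1084)*(1/277759) = 1/177075209176 + 617880*(1/277759) = 1/177075209176 + 617880/277759 = 109411230245944639/49184233025516584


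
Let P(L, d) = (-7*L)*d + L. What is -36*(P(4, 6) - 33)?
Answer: 7092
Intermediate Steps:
P(L, d) = L - 7*L*d (P(L, d) = -7*L*d + L = L - 7*L*d)
-36*(P(4, 6) - 33) = -36*(4*(1 - 7*6) - 33) = -36*(4*(1 - 42) - 33) = -36*(4*(-41) - 33) = -36*(-164 - 33) = -36*(-197) = 7092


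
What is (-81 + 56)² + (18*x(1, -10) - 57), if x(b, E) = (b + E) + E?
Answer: 226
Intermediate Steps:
x(b, E) = b + 2*E (x(b, E) = (E + b) + E = b + 2*E)
(-81 + 56)² + (18*x(1, -10) - 57) = (-81 + 56)² + (18*(1 + 2*(-10)) - 57) = (-25)² + (18*(1 - 20) - 57) = 625 + (18*(-19) - 57) = 625 + (-342 - 57) = 625 - 399 = 226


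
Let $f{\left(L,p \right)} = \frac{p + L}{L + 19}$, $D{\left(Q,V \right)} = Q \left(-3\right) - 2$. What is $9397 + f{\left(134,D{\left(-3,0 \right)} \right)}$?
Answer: $\frac{479294}{51} \approx 9397.9$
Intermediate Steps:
$D{\left(Q,V \right)} = -2 - 3 Q$ ($D{\left(Q,V \right)} = - 3 Q - 2 = -2 - 3 Q$)
$f{\left(L,p \right)} = \frac{L + p}{19 + L}$
$9397 + f{\left(134,D{\left(-3,0 \right)} \right)} = 9397 + \frac{134 - -7}{19 + 134} = 9397 + \frac{134 + \left(-2 + 9\right)}{153} = 9397 + \frac{134 + 7}{153} = 9397 + \frac{1}{153} \cdot 141 = 9397 + \frac{47}{51} = \frac{479294}{51}$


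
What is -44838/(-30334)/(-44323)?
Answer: -22419/672246941 ≈ -3.3349e-5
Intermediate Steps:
-44838/(-30334)/(-44323) = -44838*(-1/30334)*(-1/44323) = (22419/15167)*(-1/44323) = -22419/672246941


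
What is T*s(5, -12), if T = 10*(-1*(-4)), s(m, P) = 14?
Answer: 560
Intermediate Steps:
T = 40 (T = 10*4 = 40)
T*s(5, -12) = 40*14 = 560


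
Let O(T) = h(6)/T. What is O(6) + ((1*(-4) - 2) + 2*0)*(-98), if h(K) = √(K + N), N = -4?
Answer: 588 + √2/6 ≈ 588.24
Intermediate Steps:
h(K) = √(-4 + K) (h(K) = √(K - 4) = √(-4 + K))
O(T) = √2/T (O(T) = √(-4 + 6)/T = √2/T)
O(6) + ((1*(-4) - 2) + 2*0)*(-98) = √2/6 + ((1*(-4) - 2) + 2*0)*(-98) = √2*(⅙) + ((-4 - 2) + 0)*(-98) = √2/6 + (-6 + 0)*(-98) = √2/6 - 6*(-98) = √2/6 + 588 = 588 + √2/6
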